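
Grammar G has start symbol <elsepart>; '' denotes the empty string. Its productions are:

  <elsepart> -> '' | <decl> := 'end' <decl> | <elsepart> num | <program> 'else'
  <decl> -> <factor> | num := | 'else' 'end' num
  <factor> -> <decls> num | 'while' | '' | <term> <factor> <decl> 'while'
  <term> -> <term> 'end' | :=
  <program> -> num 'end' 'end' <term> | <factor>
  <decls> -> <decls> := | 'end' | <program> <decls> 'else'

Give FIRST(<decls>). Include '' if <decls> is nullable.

{ 'end', 'while', :=, num }

From <decls> -> <decls> :=: add FIRST(<decls>) = { 'end', 'while', :=, num }.
<decls> -> 'end' contributes {'end'}.
From <decls> -> <program> <decls> 'else': <program> nullable, take FIRST(<program>) ∪ FIRST(<decls>) = { 'end', 'while', :=, num }.
Union: FIRST(<decls>) = { 'end', 'while', :=, num }.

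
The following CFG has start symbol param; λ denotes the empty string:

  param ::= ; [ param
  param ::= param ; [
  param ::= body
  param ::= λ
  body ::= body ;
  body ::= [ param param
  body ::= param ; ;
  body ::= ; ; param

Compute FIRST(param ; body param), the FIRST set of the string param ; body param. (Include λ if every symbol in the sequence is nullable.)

{ ;, [ }

Add FIRST(param)\{λ} = { ;, [ }; param is nullable, continue.
; is a terminal; add {;} and stop.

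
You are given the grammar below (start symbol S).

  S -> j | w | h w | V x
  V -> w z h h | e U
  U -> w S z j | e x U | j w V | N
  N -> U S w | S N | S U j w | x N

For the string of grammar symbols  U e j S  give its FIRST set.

{ e, h, j, w, x }

Add FIRST(U) = { e, h, j, w, x }; U is not nullable, stop.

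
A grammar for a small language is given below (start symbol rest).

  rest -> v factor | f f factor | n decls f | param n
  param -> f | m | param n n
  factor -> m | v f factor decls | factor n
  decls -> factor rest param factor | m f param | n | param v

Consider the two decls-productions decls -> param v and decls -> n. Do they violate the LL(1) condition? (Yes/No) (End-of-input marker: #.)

FIRST(param v) = { f, m } and FIRST(n) = { n }.
The FIRST sets are disjoint and neither alternative is nullable — no conflict.

No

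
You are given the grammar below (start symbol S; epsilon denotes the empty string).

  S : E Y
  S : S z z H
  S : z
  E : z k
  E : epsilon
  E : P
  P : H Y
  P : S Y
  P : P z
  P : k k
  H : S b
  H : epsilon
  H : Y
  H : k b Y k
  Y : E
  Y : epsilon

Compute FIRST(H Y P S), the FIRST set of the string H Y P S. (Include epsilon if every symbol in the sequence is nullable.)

{ b, k, z, epsilon }

Add FIRST(H)\{epsilon} = { b, k, z }; H is nullable, continue.
Add FIRST(Y)\{epsilon} = { b, k, z }; Y is nullable, continue.
Add FIRST(P)\{epsilon} = { b, k, z }; P is nullable, continue.
Add FIRST(S)\{epsilon} = { b, k, z }; S is nullable, continue.
Every symbol is nullable, so include epsilon.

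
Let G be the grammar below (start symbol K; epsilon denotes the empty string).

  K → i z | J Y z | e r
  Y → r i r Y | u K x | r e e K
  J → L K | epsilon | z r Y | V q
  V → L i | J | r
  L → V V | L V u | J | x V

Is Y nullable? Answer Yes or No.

No

Nullable nonterminals: J, L, V.
No production of Y has an RHS whose symbols are all nullable, so Y is not nullable.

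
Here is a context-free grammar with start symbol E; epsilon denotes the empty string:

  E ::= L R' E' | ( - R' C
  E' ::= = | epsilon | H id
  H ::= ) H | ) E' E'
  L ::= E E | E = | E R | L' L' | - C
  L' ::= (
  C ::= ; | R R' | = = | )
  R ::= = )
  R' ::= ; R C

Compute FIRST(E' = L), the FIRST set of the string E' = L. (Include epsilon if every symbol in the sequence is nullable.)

Add FIRST(E')\{epsilon} = { ), = }; E' is nullable, continue.
= is a terminal; add {=} and stop.

{ ), = }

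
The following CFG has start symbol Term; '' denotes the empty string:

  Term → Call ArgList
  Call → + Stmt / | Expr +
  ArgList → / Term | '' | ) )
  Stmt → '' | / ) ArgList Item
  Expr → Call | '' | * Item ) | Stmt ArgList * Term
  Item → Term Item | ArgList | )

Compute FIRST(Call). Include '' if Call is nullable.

Call → + Stmt / contributes {+}.
From Call → Expr +: Expr nullable, take FIRST(Expr) ∪ {+} = { ), *, +, / }.
Union: FIRST(Call) = { ), *, +, / }.

{ ), *, +, / }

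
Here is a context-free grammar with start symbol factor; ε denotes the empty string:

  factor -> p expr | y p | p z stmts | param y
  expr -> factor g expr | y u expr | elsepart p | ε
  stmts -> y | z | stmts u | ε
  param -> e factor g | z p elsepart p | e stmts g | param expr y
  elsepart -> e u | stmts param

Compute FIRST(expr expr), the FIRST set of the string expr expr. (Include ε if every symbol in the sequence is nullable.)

{ e, p, u, y, z, ε }

Add FIRST(expr)\{ε} = { e, p, u, y, z }; expr is nullable, continue.
Add FIRST(expr)\{ε} = { e, p, u, y, z }; expr is nullable, continue.
Every symbol is nullable, so include ε.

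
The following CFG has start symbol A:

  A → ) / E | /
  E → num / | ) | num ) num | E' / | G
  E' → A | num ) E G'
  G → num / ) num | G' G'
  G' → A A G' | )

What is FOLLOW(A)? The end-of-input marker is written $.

{ $, ), / }

A is the start symbol, so $ ∈ FOLLOW(A).
In E' → A: A is at the end, add FOLLOW(E') = { / }.
In G' → A A G': add FIRST(A G') = { ), / }.
In G' → A A G': add FIRST(G') = { ), / }.
Union: FOLLOW(A) = { $, ), / }.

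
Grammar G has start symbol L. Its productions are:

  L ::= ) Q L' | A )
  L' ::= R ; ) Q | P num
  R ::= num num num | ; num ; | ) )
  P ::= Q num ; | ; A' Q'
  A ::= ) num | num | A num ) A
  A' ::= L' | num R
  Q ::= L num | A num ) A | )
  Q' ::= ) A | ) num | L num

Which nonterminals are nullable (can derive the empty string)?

No nonterminal has an empty production or an RHS whose symbols are all nullable.

{ } (none)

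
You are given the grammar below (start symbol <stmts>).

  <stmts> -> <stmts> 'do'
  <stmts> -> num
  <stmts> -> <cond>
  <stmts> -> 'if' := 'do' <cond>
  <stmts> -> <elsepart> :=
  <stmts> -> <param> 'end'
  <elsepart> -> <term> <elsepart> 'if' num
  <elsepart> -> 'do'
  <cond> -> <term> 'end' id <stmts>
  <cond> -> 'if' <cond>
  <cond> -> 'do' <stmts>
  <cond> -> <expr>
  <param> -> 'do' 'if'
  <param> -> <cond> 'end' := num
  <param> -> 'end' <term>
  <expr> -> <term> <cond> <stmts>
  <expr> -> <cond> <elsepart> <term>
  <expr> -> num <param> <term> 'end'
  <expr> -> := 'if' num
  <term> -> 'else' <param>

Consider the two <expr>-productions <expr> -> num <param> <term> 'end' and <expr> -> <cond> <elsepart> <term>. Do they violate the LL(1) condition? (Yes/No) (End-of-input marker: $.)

FIRST(num <param> <term> 'end') = { num } and FIRST(<cond> <elsepart> <term>) = { 'do', 'else', 'if', :=, num }.
Both contain num, so the two alternatives are not disjoint — LL(1) conflict.

Yes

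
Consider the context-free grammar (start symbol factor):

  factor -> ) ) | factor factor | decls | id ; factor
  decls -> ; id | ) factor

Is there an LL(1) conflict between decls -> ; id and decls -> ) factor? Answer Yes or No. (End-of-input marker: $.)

No

FIRST(; id) = { ; } and FIRST() factor) = { ) }.
The FIRST sets are disjoint and neither alternative is nullable — no conflict.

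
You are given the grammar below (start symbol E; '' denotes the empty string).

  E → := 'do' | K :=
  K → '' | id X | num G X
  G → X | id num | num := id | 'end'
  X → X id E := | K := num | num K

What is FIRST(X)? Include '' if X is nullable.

From X → X id E :=: add FIRST(X) = { :=, id, num }.
From X → K := num: K nullable, take FIRST(K) ∪ {:=} = { :=, id, num }.
X → num K contributes {num}.
Union: FIRST(X) = { :=, id, num }.

{ :=, id, num }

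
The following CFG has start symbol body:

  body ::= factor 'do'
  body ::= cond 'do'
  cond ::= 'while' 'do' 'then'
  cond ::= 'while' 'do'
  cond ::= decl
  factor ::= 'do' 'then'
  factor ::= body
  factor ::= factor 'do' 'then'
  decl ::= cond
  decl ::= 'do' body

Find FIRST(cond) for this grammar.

cond ::= 'while' 'do' 'then' contributes {'while'}.
cond ::= 'while' 'do' contributes {'while'}.
From cond ::= decl: add FIRST(decl) = { 'do', 'while' }.
Union: FIRST(cond) = { 'do', 'while' }.

{ 'do', 'while' }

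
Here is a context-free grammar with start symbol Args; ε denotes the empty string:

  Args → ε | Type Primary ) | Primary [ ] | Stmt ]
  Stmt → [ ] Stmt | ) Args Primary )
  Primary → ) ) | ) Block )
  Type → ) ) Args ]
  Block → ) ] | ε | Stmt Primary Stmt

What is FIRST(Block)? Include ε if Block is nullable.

Block → ) ] contributes {)}.
Block → ε contributes ε.
From Block → Stmt Primary Stmt: add FIRST(Stmt) = { ), [ }.
Union: FIRST(Block) = { ), [, ε }.

{ ), [, ε }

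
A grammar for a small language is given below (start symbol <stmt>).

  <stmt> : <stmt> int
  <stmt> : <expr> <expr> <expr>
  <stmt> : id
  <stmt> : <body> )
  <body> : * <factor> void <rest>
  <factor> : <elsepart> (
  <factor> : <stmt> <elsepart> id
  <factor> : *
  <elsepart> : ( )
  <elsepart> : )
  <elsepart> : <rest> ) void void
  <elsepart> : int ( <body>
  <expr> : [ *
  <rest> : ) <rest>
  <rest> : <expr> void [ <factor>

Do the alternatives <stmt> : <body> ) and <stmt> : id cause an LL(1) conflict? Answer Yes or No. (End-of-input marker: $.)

FIRST(<body> )) = { * } and FIRST(id) = { id }.
The FIRST sets are disjoint and neither alternative is nullable — no conflict.

No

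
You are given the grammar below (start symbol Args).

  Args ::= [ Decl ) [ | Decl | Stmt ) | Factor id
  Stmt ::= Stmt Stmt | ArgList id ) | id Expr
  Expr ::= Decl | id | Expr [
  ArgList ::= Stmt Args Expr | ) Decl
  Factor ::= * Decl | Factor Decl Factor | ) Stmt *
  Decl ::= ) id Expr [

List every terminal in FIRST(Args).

{ ), *, [, id }

Args ::= [ Decl ) [ contributes {[}.
From Args ::= Decl: add FIRST(Decl) = { ) }.
From Args ::= Stmt ): add FIRST(Stmt) = { ), id }.
From Args ::= Factor id: add FIRST(Factor) = { ), * }.
Union: FIRST(Args) = { ), *, [, id }.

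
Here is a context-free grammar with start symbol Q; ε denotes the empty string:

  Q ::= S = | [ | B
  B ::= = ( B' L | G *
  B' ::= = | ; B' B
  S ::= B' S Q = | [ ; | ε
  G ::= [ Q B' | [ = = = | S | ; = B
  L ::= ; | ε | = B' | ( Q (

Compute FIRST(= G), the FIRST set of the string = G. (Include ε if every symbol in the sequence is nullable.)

= is a terminal; add {=} and stop.

{ = }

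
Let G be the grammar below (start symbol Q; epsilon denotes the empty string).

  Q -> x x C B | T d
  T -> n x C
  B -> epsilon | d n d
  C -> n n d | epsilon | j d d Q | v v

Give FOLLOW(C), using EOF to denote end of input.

{ EOF, d }

In Q -> x x C B: add FIRST(B)\{epsilon} = { d }.
  Since B is nullable, also add FOLLOW(Q) = { EOF, d }.
In T -> n x C: C is at the end, add FOLLOW(T) = { d }.
Union: FOLLOW(C) = { EOF, d }.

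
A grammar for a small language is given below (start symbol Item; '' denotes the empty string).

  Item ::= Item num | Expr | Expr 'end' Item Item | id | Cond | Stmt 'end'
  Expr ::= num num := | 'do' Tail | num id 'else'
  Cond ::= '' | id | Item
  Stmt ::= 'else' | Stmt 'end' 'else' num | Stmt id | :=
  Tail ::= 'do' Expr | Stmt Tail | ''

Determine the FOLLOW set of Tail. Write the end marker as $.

{ $, 'do', 'else', 'end', :=, id, num }

In Expr ::= 'do' Tail: Tail is at the end, add FOLLOW(Expr) = { $, 'do', 'else', 'end', :=, id, num }.
In Tail ::= Stmt Tail: Tail is at the end, add FOLLOW(Tail) = { $, 'do', 'else', 'end', :=, id, num }.
Union: FOLLOW(Tail) = { $, 'do', 'else', 'end', :=, id, num }.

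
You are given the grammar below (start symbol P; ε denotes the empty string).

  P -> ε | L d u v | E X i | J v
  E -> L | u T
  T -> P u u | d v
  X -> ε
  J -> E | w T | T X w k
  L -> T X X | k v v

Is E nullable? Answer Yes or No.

No

Nullable nonterminals: P, X.
No production of E has an RHS whose symbols are all nullable, so E is not nullable.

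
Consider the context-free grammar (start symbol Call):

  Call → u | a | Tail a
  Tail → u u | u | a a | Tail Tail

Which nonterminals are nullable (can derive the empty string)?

No nonterminal has an empty production or an RHS whose symbols are all nullable.

{ } (none)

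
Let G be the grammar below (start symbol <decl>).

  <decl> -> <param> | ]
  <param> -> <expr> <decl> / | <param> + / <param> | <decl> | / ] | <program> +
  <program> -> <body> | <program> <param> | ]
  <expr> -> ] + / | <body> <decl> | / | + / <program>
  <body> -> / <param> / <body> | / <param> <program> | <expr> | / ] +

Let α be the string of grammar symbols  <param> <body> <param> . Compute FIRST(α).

Add FIRST(<param>) = { +, /, ] }; <param> is not nullable, stop.

{ +, /, ] }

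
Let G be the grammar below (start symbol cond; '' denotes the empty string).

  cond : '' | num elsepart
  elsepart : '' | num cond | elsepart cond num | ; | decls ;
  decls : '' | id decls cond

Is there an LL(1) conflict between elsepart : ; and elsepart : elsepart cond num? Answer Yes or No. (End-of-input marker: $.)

Yes

FIRST(;) = { ; } and FIRST(elsepart cond num) = { ;, id, num }.
Both contain ;, so the two alternatives are not disjoint — LL(1) conflict.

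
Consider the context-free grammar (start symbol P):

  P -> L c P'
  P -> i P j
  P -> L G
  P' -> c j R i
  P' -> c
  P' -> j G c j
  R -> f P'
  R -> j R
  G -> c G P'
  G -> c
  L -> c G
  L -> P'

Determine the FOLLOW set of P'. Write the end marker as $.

{ $, c, i, j }

In P -> L c P': P' is at the end, add FOLLOW(P) = { $, j }.
In R -> f P': P' is at the end, add FOLLOW(R) = { i }.
In G -> c G P': P' is at the end, add FOLLOW(G) = { $, c, j }.
In L -> P': P' is at the end, add FOLLOW(L) = { c }.
Union: FOLLOW(P') = { $, c, i, j }.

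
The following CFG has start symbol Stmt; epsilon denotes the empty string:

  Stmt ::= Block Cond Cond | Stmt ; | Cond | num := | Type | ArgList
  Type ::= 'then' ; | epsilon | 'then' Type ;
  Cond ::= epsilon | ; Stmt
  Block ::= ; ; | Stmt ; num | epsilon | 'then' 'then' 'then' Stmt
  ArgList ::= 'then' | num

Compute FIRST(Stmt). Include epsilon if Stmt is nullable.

{ 'then', ;, num, epsilon }

From Stmt ::= Block Cond Cond: Block, Cond, Cond nullable, take FIRST(Block) ∪ FIRST(Cond) ∪ FIRST(Cond) = { 'then', ;, num }; also epsilon since the whole RHS is nullable.
From Stmt ::= Stmt ;: Stmt nullable, take FIRST(Stmt) ∪ {;} = { 'then', ;, num }.
From Stmt ::= Cond: add FIRST(Cond) = { ;, epsilon } (including epsilon since Cond is nullable).
Stmt ::= num := contributes {num}.
From Stmt ::= Type: add FIRST(Type) = { 'then', epsilon } (including epsilon since Type is nullable).
From Stmt ::= ArgList: add FIRST(ArgList) = { 'then', num }.
Union: FIRST(Stmt) = { 'then', ;, num, epsilon }.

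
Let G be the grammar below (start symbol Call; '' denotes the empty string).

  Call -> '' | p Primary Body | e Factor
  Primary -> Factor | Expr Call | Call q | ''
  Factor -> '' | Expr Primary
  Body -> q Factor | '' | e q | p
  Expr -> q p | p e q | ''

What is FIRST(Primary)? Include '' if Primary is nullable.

{ e, p, q, '' }

From Primary -> Factor: add FIRST(Factor) = { e, p, q, '' } (including '' since Factor is nullable).
From Primary -> Expr Call: Expr, Call nullable, take FIRST(Expr) ∪ FIRST(Call) = { e, p, q }; also '' since the whole RHS is nullable.
From Primary -> Call q: Call nullable, take FIRST(Call) ∪ {q} = { e, p, q }.
Primary -> '' contributes ''.
Union: FIRST(Primary) = { e, p, q, '' }.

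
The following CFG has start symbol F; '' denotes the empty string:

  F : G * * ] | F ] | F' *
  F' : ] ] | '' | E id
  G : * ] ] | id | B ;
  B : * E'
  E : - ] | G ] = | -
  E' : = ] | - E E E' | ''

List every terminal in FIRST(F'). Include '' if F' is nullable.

F' : ] ] contributes {]}.
F' : '' contributes ''.
From F' : E id: add FIRST(E) = { *, -, id }.
Union: FIRST(F') = { *, -, ], id, '' }.

{ *, -, ], id, '' }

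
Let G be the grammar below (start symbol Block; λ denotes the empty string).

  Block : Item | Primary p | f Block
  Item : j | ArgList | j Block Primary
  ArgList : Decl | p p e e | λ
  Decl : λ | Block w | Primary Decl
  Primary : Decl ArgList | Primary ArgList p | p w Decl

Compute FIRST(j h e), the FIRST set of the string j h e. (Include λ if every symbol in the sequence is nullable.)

j is a terminal; add {j} and stop.

{ j }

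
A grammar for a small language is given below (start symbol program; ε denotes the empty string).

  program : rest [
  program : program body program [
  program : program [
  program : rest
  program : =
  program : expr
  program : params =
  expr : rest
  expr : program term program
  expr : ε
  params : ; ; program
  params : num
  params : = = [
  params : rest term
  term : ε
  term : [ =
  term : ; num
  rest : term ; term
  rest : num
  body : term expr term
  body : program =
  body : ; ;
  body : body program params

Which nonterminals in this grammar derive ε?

{ body, expr, program, term }

Directly nullable (have an ε-production): expr, term.
body : term expr term with every symbol nullable, so body is nullable.
program : expr with every symbol nullable, so program is nullable.
No other nonterminal has a production whose RHS symbols are all nullable.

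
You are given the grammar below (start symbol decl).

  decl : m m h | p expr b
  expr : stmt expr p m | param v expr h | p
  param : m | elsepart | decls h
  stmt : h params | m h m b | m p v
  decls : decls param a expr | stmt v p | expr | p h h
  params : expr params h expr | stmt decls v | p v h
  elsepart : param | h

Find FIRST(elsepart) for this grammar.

From elsepart : param: add FIRST(param) = { h, m, p }.
elsepart : h contributes {h}.
Union: FIRST(elsepart) = { h, m, p }.

{ h, m, p }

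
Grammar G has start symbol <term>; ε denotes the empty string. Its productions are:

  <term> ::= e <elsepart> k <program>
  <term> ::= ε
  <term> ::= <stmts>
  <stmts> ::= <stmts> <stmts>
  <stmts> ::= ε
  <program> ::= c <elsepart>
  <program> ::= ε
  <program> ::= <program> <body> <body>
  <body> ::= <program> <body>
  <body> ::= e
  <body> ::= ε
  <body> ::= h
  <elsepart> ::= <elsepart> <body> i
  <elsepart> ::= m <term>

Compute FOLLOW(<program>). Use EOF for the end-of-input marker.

{ EOF, c, e, h, i, k }

In <term> ::= e <elsepart> k <program>: <program> is at the end, add FOLLOW(<term>) = { EOF, c, e, h, i, k }.
In <program> ::= <program> <body> <body>: add FIRST(<body> <body>)\{ε} = { c, e, h }.
  Since <body> <body> is nullable, also add FOLLOW(<program>) = { EOF, c, e, h, i, k }.
In <body> ::= <program> <body>: add FIRST(<body>)\{ε} = { c, e, h }.
  Since <body> is nullable, also add FOLLOW(<body>) = { EOF, c, e, h, i, k }.
Union: FOLLOW(<program>) = { EOF, c, e, h, i, k }.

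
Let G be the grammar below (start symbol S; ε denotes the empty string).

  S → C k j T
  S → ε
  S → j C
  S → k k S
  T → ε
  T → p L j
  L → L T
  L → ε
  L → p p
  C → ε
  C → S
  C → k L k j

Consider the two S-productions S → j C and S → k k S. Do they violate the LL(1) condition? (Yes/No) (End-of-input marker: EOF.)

No

FIRST(j C) = { j } and FIRST(k k S) = { k }.
The FIRST sets are disjoint and neither alternative is nullable — no conflict.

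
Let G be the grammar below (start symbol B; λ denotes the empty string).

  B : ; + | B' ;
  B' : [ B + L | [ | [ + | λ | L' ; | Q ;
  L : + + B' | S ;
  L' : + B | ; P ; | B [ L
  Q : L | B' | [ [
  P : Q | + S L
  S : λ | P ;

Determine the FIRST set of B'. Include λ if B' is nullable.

{ +, ;, [, λ }

B' : [ B + L contributes {[}.
B' : [ contributes {[}.
B' : [ + contributes {[}.
B' : λ contributes λ.
From B' : L' ;: add FIRST(L') = { +, ;, [ }.
From B' : Q ;: Q nullable, take FIRST(Q) ∪ {;} = { +, ;, [ }.
Union: FIRST(B') = { +, ;, [, λ }.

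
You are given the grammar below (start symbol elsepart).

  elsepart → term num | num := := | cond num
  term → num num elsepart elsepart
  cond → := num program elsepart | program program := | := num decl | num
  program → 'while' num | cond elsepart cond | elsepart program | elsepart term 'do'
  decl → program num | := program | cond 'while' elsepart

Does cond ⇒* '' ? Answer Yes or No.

No

No nonterminal in this grammar is nullable.
No production of cond has an RHS whose symbols are all nullable, so cond is not nullable.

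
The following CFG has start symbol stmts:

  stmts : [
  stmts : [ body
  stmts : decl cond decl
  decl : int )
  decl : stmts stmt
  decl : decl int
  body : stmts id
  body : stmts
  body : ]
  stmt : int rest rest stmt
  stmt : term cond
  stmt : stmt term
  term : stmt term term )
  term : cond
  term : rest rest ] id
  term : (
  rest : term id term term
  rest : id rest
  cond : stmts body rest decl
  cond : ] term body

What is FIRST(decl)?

decl : int ) contributes {int}.
From decl : stmts stmt: add FIRST(stmts) = { [, int }.
From decl : decl int: add FIRST(decl) = { [, int }.
Union: FIRST(decl) = { [, int }.

{ [, int }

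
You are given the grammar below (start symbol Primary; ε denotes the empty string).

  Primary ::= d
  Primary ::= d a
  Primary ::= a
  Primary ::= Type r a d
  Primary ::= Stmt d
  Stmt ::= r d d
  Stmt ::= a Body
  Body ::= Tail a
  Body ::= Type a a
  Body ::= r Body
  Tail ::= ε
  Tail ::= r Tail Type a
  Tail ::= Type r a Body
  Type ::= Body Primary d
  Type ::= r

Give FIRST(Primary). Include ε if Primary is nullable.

Primary ::= d contributes {d}.
Primary ::= d a contributes {d}.
Primary ::= a contributes {a}.
From Primary ::= Type r a d: add FIRST(Type) = { a, r }.
From Primary ::= Stmt d: add FIRST(Stmt) = { a, r }.
Union: FIRST(Primary) = { a, d, r }.

{ a, d, r }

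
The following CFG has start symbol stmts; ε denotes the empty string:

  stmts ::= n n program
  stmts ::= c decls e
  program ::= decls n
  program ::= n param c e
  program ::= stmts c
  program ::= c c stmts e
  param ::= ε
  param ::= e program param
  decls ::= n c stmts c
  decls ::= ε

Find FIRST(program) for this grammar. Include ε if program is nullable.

From program ::= decls n: decls nullable, take FIRST(decls) ∪ {n} = { n }.
program ::= n param c e contributes {n}.
From program ::= stmts c: add FIRST(stmts) = { c, n }.
program ::= c c stmts e contributes {c}.
Union: FIRST(program) = { c, n }.

{ c, n }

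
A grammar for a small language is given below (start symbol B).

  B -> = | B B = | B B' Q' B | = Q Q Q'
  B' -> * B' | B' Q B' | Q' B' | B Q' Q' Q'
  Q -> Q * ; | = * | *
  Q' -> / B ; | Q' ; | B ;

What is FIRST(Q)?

From Q -> Q * ;: add FIRST(Q) = { *, = }.
Q -> = * contributes {=}.
Q -> * contributes {*}.
Union: FIRST(Q) = { *, = }.

{ *, = }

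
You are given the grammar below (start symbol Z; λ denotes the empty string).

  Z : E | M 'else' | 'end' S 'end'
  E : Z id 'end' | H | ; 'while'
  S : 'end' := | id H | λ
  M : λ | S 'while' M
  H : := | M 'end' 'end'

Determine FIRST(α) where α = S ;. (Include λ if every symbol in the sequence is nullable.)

{ 'end', ;, id }

Add FIRST(S)\{λ} = { 'end', id }; S is nullable, continue.
; is a terminal; add {;} and stop.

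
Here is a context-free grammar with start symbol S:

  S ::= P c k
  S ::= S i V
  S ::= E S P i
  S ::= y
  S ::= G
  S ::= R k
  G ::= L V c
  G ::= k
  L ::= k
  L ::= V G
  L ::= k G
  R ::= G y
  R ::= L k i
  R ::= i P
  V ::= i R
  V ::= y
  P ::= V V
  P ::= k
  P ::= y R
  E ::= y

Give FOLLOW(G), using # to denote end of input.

{ #, i, k, y }

In S ::= G: G is at the end, add FOLLOW(S) = { #, i, k, y }.
In L ::= V G: G is at the end, add FOLLOW(L) = { i, k, y }.
In L ::= k G: G is at the end, add FOLLOW(L) = { i, k, y }.
In R ::= G y: add FIRST(y) = { y }.
Union: FOLLOW(G) = { #, i, k, y }.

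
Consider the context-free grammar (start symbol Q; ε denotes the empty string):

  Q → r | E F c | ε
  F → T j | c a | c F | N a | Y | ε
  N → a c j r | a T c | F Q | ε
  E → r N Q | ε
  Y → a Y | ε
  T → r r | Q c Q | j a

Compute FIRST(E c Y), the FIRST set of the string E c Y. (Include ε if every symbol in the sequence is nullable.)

{ c, r }

Add FIRST(E)\{ε} = { r }; E is nullable, continue.
c is a terminal; add {c} and stop.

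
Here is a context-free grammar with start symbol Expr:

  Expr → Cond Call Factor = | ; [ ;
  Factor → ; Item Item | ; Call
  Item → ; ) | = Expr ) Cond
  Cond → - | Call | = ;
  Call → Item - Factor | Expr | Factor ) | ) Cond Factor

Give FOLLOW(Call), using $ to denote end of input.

{ ), -, ;, = }

In Expr → Cond Call Factor =: add FIRST(Factor =) = { ; }.
In Factor → ; Call: Call is at the end, add FOLLOW(Factor) = { ), -, ;, = }.
In Cond → Call: Call is at the end, add FOLLOW(Cond) = { ), -, ;, = }.
Union: FOLLOW(Call) = { ), -, ;, = }.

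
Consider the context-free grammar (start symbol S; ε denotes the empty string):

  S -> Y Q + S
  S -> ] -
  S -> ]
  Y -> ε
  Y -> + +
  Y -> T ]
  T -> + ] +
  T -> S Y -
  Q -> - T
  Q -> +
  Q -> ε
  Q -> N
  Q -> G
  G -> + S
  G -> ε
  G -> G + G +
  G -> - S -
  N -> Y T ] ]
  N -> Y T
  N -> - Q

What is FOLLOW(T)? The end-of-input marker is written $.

{ +, ] }

In Y -> T ]: add FIRST(]) = { ] }.
In Q -> - T: T is at the end, add FOLLOW(Q) = { + }.
In N -> Y T ] ]: add FIRST(] ]) = { ] }.
In N -> Y T: T is at the end, add FOLLOW(N) = { + }.
Union: FOLLOW(T) = { +, ] }.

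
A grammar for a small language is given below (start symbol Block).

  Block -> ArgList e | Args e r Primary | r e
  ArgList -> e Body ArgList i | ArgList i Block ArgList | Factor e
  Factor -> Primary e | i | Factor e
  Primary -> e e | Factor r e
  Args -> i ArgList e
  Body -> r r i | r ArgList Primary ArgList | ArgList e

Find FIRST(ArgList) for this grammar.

{ e, i }

ArgList -> e Body ArgList i contributes {e}.
From ArgList -> ArgList i Block ArgList: add FIRST(ArgList) = { e, i }.
From ArgList -> Factor e: add FIRST(Factor) = { e, i }.
Union: FIRST(ArgList) = { e, i }.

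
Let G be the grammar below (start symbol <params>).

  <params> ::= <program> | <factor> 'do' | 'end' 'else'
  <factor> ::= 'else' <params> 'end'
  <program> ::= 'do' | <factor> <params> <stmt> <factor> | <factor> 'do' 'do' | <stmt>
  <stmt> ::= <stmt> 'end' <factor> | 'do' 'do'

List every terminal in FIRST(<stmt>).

From <stmt> ::= <stmt> 'end' <factor>: add FIRST(<stmt>) = { 'do' }.
<stmt> ::= 'do' 'do' contributes {'do'}.
Union: FIRST(<stmt>) = { 'do' }.

{ 'do' }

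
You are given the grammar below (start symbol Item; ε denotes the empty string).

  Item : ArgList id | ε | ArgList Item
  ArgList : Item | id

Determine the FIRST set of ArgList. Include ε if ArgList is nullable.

{ id, ε }

From ArgList : Item: add FIRST(Item) = { id, ε } (including ε since Item is nullable).
ArgList : id contributes {id}.
Union: FIRST(ArgList) = { id, ε }.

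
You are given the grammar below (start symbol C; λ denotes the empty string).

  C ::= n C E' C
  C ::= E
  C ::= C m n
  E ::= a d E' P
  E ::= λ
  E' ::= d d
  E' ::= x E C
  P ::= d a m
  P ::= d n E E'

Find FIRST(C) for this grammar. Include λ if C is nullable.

{ a, m, n, λ }

C ::= n C E' C contributes {n}.
From C ::= E: add FIRST(E) = { a, λ } (including λ since E is nullable).
From C ::= C m n: C nullable, take FIRST(C) ∪ {m} = { a, m, n }.
Union: FIRST(C) = { a, m, n, λ }.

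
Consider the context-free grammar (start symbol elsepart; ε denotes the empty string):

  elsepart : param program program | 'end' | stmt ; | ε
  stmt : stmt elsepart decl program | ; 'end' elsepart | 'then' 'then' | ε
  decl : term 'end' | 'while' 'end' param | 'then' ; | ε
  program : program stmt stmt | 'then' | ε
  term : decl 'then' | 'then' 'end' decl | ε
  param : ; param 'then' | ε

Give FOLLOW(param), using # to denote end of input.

{ #, 'end', 'then', 'while', ; }

In elsepart : param program program: add FIRST(program program)\{ε} = { 'end', 'then', 'while', ; }.
  Since program program is nullable, also add FOLLOW(elsepart) = { #, 'end', 'then', 'while', ; }.
In decl : 'while' 'end' param: param is at the end, add FOLLOW(decl) = { #, 'end', 'then', 'while', ; }.
In param : ; param 'then': add FIRST('then') = { 'then' }.
Union: FOLLOW(param) = { #, 'end', 'then', 'while', ; }.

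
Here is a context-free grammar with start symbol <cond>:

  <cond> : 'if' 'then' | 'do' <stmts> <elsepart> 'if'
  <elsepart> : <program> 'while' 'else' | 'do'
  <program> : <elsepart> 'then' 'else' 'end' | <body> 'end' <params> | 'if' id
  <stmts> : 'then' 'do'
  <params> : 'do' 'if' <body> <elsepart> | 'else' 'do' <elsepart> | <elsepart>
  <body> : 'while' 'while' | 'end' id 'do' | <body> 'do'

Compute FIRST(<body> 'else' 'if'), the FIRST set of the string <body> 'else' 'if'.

{ 'end', 'while' }

Add FIRST(<body>) = { 'end', 'while' }; <body> is not nullable, stop.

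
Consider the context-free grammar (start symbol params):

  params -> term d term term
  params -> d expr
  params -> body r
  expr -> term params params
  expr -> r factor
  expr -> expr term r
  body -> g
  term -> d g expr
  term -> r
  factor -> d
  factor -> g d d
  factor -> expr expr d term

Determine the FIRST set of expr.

From expr -> term params params: add FIRST(term) = { d, r }.
expr -> r factor contributes {r}.
From expr -> expr term r: add FIRST(expr) = { d, r }.
Union: FIRST(expr) = { d, r }.

{ d, r }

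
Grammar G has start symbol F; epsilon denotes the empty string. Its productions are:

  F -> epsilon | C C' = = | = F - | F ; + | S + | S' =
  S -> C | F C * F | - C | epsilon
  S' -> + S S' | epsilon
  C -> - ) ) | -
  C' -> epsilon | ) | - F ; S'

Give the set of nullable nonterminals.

Directly nullable (have an epsilon-production): F, S, S', C'.
No other nonterminal has a production whose RHS symbols are all nullable.

{ C', F, S, S' }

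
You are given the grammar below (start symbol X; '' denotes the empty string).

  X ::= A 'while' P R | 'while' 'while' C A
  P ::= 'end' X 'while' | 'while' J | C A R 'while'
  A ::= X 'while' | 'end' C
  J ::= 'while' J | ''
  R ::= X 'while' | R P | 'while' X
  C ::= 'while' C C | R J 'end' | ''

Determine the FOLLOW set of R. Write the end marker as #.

{ #, 'end', 'while' }

In X ::= A 'while' P R: R is at the end, add FOLLOW(X) = { #, 'end', 'while' }.
In P ::= C A R 'while': add FIRST('while') = { 'while' }.
In R ::= R P: add FIRST(P) = { 'end', 'while' }.
In C ::= R J 'end': add FIRST(J 'end') = { 'end', 'while' }.
Union: FOLLOW(R) = { #, 'end', 'while' }.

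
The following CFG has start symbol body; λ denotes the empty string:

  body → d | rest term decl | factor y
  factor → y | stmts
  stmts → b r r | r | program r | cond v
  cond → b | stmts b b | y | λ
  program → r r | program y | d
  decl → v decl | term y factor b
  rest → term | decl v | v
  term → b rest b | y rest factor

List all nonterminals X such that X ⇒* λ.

{ cond }

Directly nullable (have an λ-production): cond.
No other nonterminal has a production whose RHS symbols are all nullable.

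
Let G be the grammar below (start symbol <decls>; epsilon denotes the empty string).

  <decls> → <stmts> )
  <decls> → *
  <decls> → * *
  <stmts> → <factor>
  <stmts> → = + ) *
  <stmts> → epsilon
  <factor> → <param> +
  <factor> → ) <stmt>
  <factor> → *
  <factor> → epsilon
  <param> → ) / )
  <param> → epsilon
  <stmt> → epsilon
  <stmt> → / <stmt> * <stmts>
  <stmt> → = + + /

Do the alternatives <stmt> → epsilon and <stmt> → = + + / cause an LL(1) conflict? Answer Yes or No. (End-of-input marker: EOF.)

No

FIRST(epsilon) = { epsilon } and FIRST(= + + /) = { = }.
The first is nullable but FOLLOW(<stmt>) = { ), * } is disjoint from FIRST of the second.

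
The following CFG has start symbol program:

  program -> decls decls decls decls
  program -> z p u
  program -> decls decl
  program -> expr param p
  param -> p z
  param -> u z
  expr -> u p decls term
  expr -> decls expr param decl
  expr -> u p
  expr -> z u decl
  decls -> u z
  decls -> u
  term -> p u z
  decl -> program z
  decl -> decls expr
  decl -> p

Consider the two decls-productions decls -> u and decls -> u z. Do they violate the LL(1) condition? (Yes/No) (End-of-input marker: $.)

Yes

FIRST(u) = { u } and FIRST(u z) = { u }.
Both contain u, so the two alternatives are not disjoint — LL(1) conflict.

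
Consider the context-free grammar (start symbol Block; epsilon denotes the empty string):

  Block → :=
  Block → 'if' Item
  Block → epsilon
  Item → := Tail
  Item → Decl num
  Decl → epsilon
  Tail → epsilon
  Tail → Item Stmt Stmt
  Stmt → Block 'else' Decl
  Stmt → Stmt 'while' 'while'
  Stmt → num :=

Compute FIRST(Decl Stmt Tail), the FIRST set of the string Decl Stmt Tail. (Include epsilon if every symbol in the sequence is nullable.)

Add FIRST(Decl)\{epsilon} = {  }; Decl is nullable, continue.
Add FIRST(Stmt) = { 'else', 'if', :=, num }; Stmt is not nullable, stop.

{ 'else', 'if', :=, num }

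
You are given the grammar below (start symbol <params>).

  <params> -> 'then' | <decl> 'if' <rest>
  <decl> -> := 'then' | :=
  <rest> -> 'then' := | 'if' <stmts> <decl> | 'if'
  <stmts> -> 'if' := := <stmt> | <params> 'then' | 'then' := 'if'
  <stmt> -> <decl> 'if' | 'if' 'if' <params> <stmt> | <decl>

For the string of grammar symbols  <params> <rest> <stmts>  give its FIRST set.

{ 'then', := }

Add FIRST(<params>) = { 'then', := }; <params> is not nullable, stop.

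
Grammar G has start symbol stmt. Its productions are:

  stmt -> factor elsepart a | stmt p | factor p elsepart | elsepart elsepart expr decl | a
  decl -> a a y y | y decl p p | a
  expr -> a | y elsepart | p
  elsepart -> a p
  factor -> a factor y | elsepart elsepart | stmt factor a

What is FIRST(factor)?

{ a }

factor -> a factor y contributes {a}.
From factor -> elsepart elsepart: add FIRST(elsepart) = { a }.
From factor -> stmt factor a: add FIRST(stmt) = { a }.
Union: FIRST(factor) = { a }.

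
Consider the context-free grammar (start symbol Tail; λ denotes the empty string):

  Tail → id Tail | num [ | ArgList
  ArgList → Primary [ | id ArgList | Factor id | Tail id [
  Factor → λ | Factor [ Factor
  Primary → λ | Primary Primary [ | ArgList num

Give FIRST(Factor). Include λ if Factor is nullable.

{ [, λ }

Factor → λ contributes λ.
From Factor → Factor [ Factor: Factor nullable, take FIRST(Factor) ∪ {[} = { [ }.
Union: FIRST(Factor) = { [, λ }.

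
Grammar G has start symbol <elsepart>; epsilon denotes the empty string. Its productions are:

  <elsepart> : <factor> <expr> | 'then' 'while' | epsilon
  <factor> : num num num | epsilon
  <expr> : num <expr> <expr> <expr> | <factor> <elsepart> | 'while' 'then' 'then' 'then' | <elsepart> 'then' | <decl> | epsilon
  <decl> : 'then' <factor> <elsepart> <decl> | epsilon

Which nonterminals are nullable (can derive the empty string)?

{ <decl>, <elsepart>, <expr>, <factor> }

Directly nullable (have an epsilon-production): <elsepart>, <factor>, <expr>, <decl>.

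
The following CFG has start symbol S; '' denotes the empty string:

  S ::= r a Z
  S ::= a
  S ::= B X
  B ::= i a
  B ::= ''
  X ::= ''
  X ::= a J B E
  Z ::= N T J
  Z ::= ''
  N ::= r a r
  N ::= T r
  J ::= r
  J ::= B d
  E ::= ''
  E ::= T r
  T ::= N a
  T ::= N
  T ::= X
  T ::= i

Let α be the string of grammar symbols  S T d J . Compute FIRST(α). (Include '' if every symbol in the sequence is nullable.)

Add FIRST(S)\{''} = { a, i, r }; S is nullable, continue.
Add FIRST(T)\{''} = { a, i, r }; T is nullable, continue.
d is a terminal; add {d} and stop.

{ a, d, i, r }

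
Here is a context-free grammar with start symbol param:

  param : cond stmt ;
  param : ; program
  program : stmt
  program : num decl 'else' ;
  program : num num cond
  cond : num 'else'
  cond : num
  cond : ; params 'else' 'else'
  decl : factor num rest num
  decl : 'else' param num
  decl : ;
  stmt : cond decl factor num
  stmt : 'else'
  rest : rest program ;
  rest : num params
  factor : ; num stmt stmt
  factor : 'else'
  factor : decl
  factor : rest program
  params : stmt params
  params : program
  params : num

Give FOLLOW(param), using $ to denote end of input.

param is the start symbol, so $ ∈ FOLLOW(param).
In decl : 'else' param num: add FIRST(num) = { num }.
Union: FOLLOW(param) = { $, num }.

{ $, num }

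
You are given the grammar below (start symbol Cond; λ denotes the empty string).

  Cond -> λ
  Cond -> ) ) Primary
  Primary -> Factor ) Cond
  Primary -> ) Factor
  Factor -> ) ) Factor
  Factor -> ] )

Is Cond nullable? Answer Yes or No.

Cond has an λ-production, so Cond ⇒ λ.

Yes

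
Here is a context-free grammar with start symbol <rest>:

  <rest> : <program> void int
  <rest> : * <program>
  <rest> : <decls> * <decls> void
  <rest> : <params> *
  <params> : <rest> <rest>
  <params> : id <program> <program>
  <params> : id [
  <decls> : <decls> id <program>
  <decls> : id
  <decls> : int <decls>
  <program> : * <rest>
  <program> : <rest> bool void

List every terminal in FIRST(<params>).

{ *, id, int }

From <params> : <rest> <rest>: add FIRST(<rest>) = { *, id, int }.
<params> : id <program> <program> contributes {id}.
<params> : id [ contributes {id}.
Union: FIRST(<params>) = { *, id, int }.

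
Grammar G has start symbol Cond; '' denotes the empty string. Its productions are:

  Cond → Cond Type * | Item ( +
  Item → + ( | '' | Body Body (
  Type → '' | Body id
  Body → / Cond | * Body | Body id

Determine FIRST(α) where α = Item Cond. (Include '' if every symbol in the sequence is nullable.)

Add FIRST(Item)\{''} = { *, +, / }; Item is nullable, continue.
Add FIRST(Cond) = { (, *, +, / }; Cond is not nullable, stop.

{ (, *, +, / }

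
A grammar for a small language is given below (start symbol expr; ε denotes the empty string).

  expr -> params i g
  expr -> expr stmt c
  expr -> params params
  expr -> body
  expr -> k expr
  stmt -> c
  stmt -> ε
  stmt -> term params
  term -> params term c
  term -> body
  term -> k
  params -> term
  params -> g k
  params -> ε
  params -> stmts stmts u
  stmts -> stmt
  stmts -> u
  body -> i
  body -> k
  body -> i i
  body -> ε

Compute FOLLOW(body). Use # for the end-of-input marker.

In expr -> body: body is at the end, add FOLLOW(expr) = { #, c, g, i, k, u }.
In term -> body: body is at the end, add FOLLOW(term) = { #, c, g, i, k, u }.
Union: FOLLOW(body) = { #, c, g, i, k, u }.

{ #, c, g, i, k, u }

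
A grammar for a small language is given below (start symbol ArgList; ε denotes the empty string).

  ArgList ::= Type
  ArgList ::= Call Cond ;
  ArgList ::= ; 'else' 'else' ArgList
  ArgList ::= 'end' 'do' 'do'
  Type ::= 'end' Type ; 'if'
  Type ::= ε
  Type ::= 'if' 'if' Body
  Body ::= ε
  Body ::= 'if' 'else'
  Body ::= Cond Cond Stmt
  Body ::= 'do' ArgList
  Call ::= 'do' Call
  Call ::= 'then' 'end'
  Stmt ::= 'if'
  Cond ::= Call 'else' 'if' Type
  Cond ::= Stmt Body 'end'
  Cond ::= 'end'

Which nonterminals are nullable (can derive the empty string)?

{ ArgList, Body, Type }

Directly nullable (have an ε-production): Type, Body.
ArgList ::= Type with every symbol nullable, so ArgList is nullable.
No other nonterminal has a production whose RHS symbols are all nullable.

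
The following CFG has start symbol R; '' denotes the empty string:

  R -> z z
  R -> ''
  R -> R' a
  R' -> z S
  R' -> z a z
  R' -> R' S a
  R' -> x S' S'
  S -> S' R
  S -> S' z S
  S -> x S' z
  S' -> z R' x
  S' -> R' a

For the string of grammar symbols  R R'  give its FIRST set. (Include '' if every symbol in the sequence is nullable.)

Add FIRST(R)\{''} = { x, z }; R is nullable, continue.
Add FIRST(R') = { x, z }; R' is not nullable, stop.

{ x, z }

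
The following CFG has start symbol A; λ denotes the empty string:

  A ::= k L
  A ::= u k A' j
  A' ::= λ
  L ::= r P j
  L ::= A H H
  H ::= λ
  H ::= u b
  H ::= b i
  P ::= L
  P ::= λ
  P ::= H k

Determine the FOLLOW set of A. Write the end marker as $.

{ $, b, j, u }

A is the start symbol, so $ ∈ FOLLOW(A).
In L ::= A H H: add FIRST(H H)\{λ} = { b, u }.
  Since H H is nullable, also add FOLLOW(L) = { $, b, j, u }.
Union: FOLLOW(A) = { $, b, j, u }.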